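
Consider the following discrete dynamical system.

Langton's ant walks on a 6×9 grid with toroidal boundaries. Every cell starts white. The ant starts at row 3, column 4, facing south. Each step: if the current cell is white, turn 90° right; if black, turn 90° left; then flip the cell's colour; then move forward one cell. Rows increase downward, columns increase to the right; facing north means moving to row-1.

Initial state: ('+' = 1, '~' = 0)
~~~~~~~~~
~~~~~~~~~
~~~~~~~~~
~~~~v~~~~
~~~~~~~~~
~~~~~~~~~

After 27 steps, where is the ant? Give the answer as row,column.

0,6

t=0: ~~~~~~~~~
~~~~~~~~~
~~~~~~~~~
~~~~v~~~~
~~~~~~~~~
~~~~~~~~~
t=1: ~~~~~~~~~
~~~~~~~~~
~~~~~~~~~
~~~<+~~~~
~~~~~~~~~
~~~~~~~~~
t=2: ~~~~~~~~~
~~~~~~~~~
~~~^~~~~~
~~~++~~~~
~~~~~~~~~
~~~~~~~~~
t=3: ~~~~~~~~~
~~~~~~~~~
~~~+>~~~~
~~~++~~~~
~~~~~~~~~
~~~~~~~~~
t=4: ~~~~~~~~~
~~~~~~~~~
~~~++~~~~
~~~+v~~~~
~~~~~~~~~
~~~~~~~~~
t=5: ~~~~~~~~~
~~~~~~~~~
~~~++~~~~
~~~+~>~~~
~~~~~~~~~
~~~~~~~~~
t=6: ~~~~~~~~~
~~~~~~~~~
~~~++~~~~
~~~+~+~~~
~~~~~v~~~
~~~~~~~~~
t=7: ~~~~~~~~~
~~~~~~~~~
~~~++~~~~
~~~+~+~~~
~~~~<+~~~
~~~~~~~~~
t=8: ~~~~~~~~~
~~~~~~~~~
~~~++~~~~
~~~+^+~~~
~~~~++~~~
~~~~~~~~~
t=9: ~~~~~~~~~
~~~~~~~~~
~~~++~~~~
~~~++>~~~
~~~~++~~~
~~~~~~~~~
t=10: ~~~~~~~~~
~~~~~~~~~
~~~++^~~~
~~~++~~~~
~~~~++~~~
~~~~~~~~~
t=11: ~~~~~~~~~
~~~~~~~~~
~~~+++>~~
~~~++~~~~
~~~~++~~~
~~~~~~~~~
t=12: ~~~~~~~~~
~~~~~~~~~
~~~++++~~
~~~++~v~~
~~~~++~~~
~~~~~~~~~
t=13: ~~~~~~~~~
~~~~~~~~~
~~~++++~~
~~~++<+~~
~~~~++~~~
~~~~~~~~~
t=14: ~~~~~~~~~
~~~~~~~~~
~~~++^+~~
~~~++++~~
~~~~++~~~
~~~~~~~~~
t=15: ~~~~~~~~~
~~~~~~~~~
~~~+<~+~~
~~~++++~~
~~~~++~~~
~~~~~~~~~
t=16: ~~~~~~~~~
~~~~~~~~~
~~~+~~+~~
~~~+v++~~
~~~~++~~~
~~~~~~~~~
t=17: ~~~~~~~~~
~~~~~~~~~
~~~+~~+~~
~~~+~>+~~
~~~~++~~~
~~~~~~~~~
t=18: ~~~~~~~~~
~~~~~~~~~
~~~+~^+~~
~~~+~~+~~
~~~~++~~~
~~~~~~~~~
t=19: ~~~~~~~~~
~~~~~~~~~
~~~+~+>~~
~~~+~~+~~
~~~~++~~~
~~~~~~~~~
t=20: ~~~~~~~~~
~~~~~~^~~
~~~+~+~~~
~~~+~~+~~
~~~~++~~~
~~~~~~~~~
t=21: ~~~~~~~~~
~~~~~~+>~
~~~+~+~~~
~~~+~~+~~
~~~~++~~~
~~~~~~~~~
t=22: ~~~~~~~~~
~~~~~~++~
~~~+~+~v~
~~~+~~+~~
~~~~++~~~
~~~~~~~~~
t=23: ~~~~~~~~~
~~~~~~++~
~~~+~+<+~
~~~+~~+~~
~~~~++~~~
~~~~~~~~~
t=24: ~~~~~~~~~
~~~~~~^+~
~~~+~+++~
~~~+~~+~~
~~~~++~~~
~~~~~~~~~
t=25: ~~~~~~~~~
~~~~~<~+~
~~~+~+++~
~~~+~~+~~
~~~~++~~~
~~~~~~~~~
t=26: ~~~~~^~~~
~~~~~+~+~
~~~+~+++~
~~~+~~+~~
~~~~++~~~
~~~~~~~~~
t=27: ~~~~~+>~~
~~~~~+~+~
~~~+~+++~
~~~+~~+~~
~~~~++~~~
~~~~~~~~~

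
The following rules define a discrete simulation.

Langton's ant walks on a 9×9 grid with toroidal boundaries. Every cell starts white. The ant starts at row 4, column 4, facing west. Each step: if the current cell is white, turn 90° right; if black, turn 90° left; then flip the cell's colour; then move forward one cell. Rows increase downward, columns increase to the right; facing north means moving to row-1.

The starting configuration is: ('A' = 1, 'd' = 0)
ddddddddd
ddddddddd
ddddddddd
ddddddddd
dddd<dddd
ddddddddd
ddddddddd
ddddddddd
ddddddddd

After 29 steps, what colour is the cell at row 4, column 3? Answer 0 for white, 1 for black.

[0] ddddddddd
ddddddddd
ddddddddd
ddddddddd
dddd<dddd
ddddddddd
ddddddddd
ddddddddd
ddddddddd
[1] ddddddddd
ddddddddd
ddddddddd
dddd^dddd
ddddAdddd
ddddddddd
ddddddddd
ddddddddd
ddddddddd
[2] ddddddddd
ddddddddd
ddddddddd
ddddA>ddd
ddddAdddd
ddddddddd
ddddddddd
ddddddddd
ddddddddd
[3] ddddddddd
ddddddddd
ddddddddd
ddddAAddd
ddddAvddd
ddddddddd
ddddddddd
ddddddddd
ddddddddd
[4] ddddddddd
ddddddddd
ddddddddd
ddddAAddd
dddd<Addd
ddddddddd
ddddddddd
ddddddddd
ddddddddd
[5] ddddddddd
ddddddddd
ddddddddd
ddddAAddd
dddddAddd
ddddvdddd
ddddddddd
ddddddddd
ddddddddd
[6] ddddddddd
ddddddddd
ddddddddd
ddddAAddd
dddddAddd
ddd<Adddd
ddddddddd
ddddddddd
ddddddddd
[7] ddddddddd
ddddddddd
ddddddddd
ddddAAddd
ddd^dAddd
dddAAdddd
ddddddddd
ddddddddd
ddddddddd
[8] ddddddddd
ddddddddd
ddddddddd
ddddAAddd
dddA>Addd
dddAAdddd
ddddddddd
ddddddddd
ddddddddd
[9] ddddddddd
ddddddddd
ddddddddd
ddddAAddd
dddAAAddd
dddAvdddd
ddddddddd
ddddddddd
ddddddddd
[10] ddddddddd
ddddddddd
ddddddddd
ddddAAddd
dddAAAddd
dddAd>ddd
ddddddddd
ddddddddd
ddddddddd
[11] ddddddddd
ddddddddd
ddddddddd
ddddAAddd
dddAAAddd
dddAdAddd
dddddvddd
ddddddddd
ddddddddd
[12] ddddddddd
ddddddddd
ddddddddd
ddddAAddd
dddAAAddd
dddAdAddd
dddd<Addd
ddddddddd
ddddddddd
[13] ddddddddd
ddddddddd
ddddddddd
ddddAAddd
dddAAAddd
dddA^Addd
ddddAAddd
ddddddddd
ddddddddd
[14] ddddddddd
ddddddddd
ddddddddd
ddddAAddd
dddAAAddd
dddAA>ddd
ddddAAddd
ddddddddd
ddddddddd
[15] ddddddddd
ddddddddd
ddddddddd
ddddAAddd
dddAA^ddd
dddAAdddd
ddddAAddd
ddddddddd
ddddddddd
[16] ddddddddd
ddddddddd
ddddddddd
ddddAAddd
dddA<dddd
dddAAdddd
ddddAAddd
ddddddddd
ddddddddd
[17] ddddddddd
ddddddddd
ddddddddd
ddddAAddd
dddAddddd
dddAvdddd
ddddAAddd
ddddddddd
ddddddddd
[18] ddddddddd
ddddddddd
ddddddddd
ddddAAddd
dddAddddd
dddAd>ddd
ddddAAddd
ddddddddd
ddddddddd
[19] ddddddddd
ddddddddd
ddddddddd
ddddAAddd
dddAddddd
dddAdAddd
ddddAvddd
ddddddddd
ddddddddd
[20] ddddddddd
ddddddddd
ddddddddd
ddddAAddd
dddAddddd
dddAdAddd
ddddAd>dd
ddddddddd
ddddddddd
[21] ddddddddd
ddddddddd
ddddddddd
ddddAAddd
dddAddddd
dddAdAddd
ddddAdAdd
ddddddvdd
ddddddddd
[22] ddddddddd
ddddddddd
ddddddddd
ddddAAddd
dddAddddd
dddAdAddd
ddddAdAdd
ddddd<Add
ddddddddd
[23] ddddddddd
ddddddddd
ddddddddd
ddddAAddd
dddAddddd
dddAdAddd
ddddA^Add
dddddAAdd
ddddddddd
[24] ddddddddd
ddddddddd
ddddddddd
ddddAAddd
dddAddddd
dddAdAddd
ddddAA>dd
dddddAAdd
ddddddddd
[25] ddddddddd
ddddddddd
ddddddddd
ddddAAddd
dddAddddd
dddAdA^dd
ddddAAddd
dddddAAdd
ddddddddd
[26] ddddddddd
ddddddddd
ddddddddd
ddddAAddd
dddAddddd
dddAdAA>d
ddddAAddd
dddddAAdd
ddddddddd
[27] ddddddddd
ddddddddd
ddddddddd
ddddAAddd
dddAddddd
dddAdAAAd
ddddAAdvd
dddddAAdd
ddddddddd
[28] ddddddddd
ddddddddd
ddddddddd
ddddAAddd
dddAddddd
dddAdAAAd
ddddAA<Ad
dddddAAdd
ddddddddd
[29] ddddddddd
ddddddddd
ddddddddd
ddddAAddd
dddAddddd
dddAdA^Ad
ddddAAAAd
dddddAAdd
ddddddddd

1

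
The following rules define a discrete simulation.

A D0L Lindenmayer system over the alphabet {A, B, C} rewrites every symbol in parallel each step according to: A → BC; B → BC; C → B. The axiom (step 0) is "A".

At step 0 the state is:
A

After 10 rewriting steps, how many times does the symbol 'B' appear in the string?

89

gen 0: A
gen 1: BC
gen 2: BCB
gen 3: BCBBC
gen 4: BCBBCBCB
gen 5: BCBBCBCBBCBBC
gen 6: BCBBCBCBBCBBCBCBBCBCB
gen 7: BCBBCBCBBCBBCBCBBCBCBBCBBCBCBBCBBC
gen 8: BCBBCBCBBCBBCBCBBCBCBBCBBCBCBBCBBCBCBBCBCBBCBBCBCBBCBCB
gen 9: BCBBCBCBBCBBCBCBBCBCBBCBBCBCBBCBBCBCBBCBCBBCBBCBCBBCBCBBCBBCBCBBCBBCBCBBCBCBBCBBCBCBBCBBC
gen 10: BCBBCBCBBCBBCBCBBCBCBBCBBCBCBBCBBCBCBBCBCBBCBBCBCBBCBCBBCB…BBCBCBBCBCBBCBBCBCBBCBCBBCBBCBCBBCBBCBCBBCBCBBCBBCBCBBCBCB  (len 144)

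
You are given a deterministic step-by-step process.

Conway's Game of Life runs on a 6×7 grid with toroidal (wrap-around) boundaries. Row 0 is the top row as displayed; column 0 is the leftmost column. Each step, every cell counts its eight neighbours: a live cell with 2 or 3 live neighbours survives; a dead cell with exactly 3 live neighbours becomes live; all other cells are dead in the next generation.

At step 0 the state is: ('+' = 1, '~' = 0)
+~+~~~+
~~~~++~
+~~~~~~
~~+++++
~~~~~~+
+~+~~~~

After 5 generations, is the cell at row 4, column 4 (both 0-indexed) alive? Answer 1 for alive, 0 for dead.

t=0: +~+~~~+
~~~~++~
+~~~~~~
~~+++++
~~~~~~+
+~+~~~~
t=1: +~~+~++
++~~~+~
~~~~~~~
+~~++++
+++~+~+
+~~~~~~
t=2: ~~~~++~
++~~++~
~+~~~~~
~~+++~~
~~+~+~~
~~+++~~
t=3: ~++~~~+
++~~+++
++~~~+~
~++~+~~
~+~~~+~
~~+~~~~
t=4: ~~++~~+
~~~~+~~
~~~+~~~
~~+~+++
~+~+~~~
+~+~~~~
t=5: ~+++~~~
~~+~+~~
~~~+~~~
~~+~++~
++~++++
+~~~~~~

1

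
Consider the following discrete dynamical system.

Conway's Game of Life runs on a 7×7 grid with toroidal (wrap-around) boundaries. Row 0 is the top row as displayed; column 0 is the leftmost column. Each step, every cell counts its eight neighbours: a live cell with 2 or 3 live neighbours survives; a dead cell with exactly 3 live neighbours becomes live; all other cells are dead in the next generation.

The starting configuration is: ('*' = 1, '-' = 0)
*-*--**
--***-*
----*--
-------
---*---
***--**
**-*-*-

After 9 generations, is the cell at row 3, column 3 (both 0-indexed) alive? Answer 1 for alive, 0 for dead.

0

[0] *-*--**
--***-*
----*--
-------
---*---
***--**
**-*-*-
[1] -------
***-*-*
----**-
-------
***---*
---*-*-
---*---
[2] ****---
**-**-*
**-****
**---**
***---*
**-**-*
----*--
[3] -----**
-------
---*---
---*---
---**--
---**-*
----***
[4] ----*-*
-------
-------
--**---
--*--*-
------*
*--*---
[5] -------
-------
-------
--**---
--**---
------*
*----**
[6] ------*
-------
-------
--**---
--**---
*----**
*----**
[7] *----**
-------
-------
--**---
-****-*
**--**-
-------
[8] ------*
------*
-------
-*--*--
------*
**--***
-*--*--
[9] *----*-
-------
-------
-------
-*--*-*
-*--*-*
-*--*--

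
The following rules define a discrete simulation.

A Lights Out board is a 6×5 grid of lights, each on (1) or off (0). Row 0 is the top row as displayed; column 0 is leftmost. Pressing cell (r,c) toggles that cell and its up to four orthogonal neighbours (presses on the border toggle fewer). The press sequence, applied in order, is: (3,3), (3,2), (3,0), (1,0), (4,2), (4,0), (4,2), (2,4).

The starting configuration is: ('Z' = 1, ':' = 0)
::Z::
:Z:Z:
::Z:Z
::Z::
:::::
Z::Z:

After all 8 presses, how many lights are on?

step 0: ::Z::
:Z:Z:
::Z:Z
::Z::
:::::
Z::Z:
step 1: ::Z::
:Z:Z:
::ZZZ
:::ZZ
:::Z:
Z::Z:
step 2: ::Z::
:Z:Z:
:::ZZ
:ZZ:Z
::ZZ:
Z::Z:
step 3: ::Z::
:Z:Z:
Z::ZZ
Z:Z:Z
Z:ZZ:
Z::Z:
step 4: Z:Z::
Z::Z:
:::ZZ
Z:Z:Z
Z:ZZ:
Z::Z:
step 5: Z:Z::
Z::Z:
:::ZZ
Z:::Z
ZZ:::
Z:ZZ:
step 6: Z:Z::
Z::Z:
:::ZZ
::::Z
:::::
::ZZ:
step 7: Z:Z::
Z::Z:
:::ZZ
::Z:Z
:ZZZ:
:::Z:
step 8: Z:Z::
Z::ZZ
:::::
::Z::
:ZZZ:
:::Z:

10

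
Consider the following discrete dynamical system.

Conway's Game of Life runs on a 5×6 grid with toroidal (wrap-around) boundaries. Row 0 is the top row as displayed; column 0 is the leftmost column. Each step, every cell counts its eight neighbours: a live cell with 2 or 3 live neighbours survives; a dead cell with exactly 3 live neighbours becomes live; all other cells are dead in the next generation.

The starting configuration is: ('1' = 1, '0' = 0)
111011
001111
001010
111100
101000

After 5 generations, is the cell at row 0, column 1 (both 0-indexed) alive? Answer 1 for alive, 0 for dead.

[0] 111011
001111
001010
111100
101000
[1] 000000
000000
100000
100001
000010
[2] 000000
000000
100001
100001
000001
[3] 000000
000000
100001
000010
100001
[4] 000000
000000
000001
000010
000001
[5] 000000
000000
000000
000011
000000

0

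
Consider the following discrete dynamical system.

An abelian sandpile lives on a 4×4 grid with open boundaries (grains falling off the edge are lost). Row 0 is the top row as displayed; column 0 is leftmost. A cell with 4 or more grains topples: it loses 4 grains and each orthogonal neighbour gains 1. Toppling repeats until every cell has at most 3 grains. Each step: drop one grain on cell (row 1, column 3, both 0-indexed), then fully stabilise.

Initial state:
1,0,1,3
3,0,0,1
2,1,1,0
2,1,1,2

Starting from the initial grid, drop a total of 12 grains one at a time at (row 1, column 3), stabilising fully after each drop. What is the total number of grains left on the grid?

26

t=0: 1,0,1,3
3,0,0,1
2,1,1,0
2,1,1,2
t=1: 1,0,1,3
3,0,0,2
2,1,1,0
2,1,1,2
t=2: 1,0,1,3
3,0,0,3
2,1,1,0
2,1,1,2
t=3: 1,0,2,0
3,0,1,1
2,1,1,1
2,1,1,2
t=4: 1,0,2,0
3,0,1,2
2,1,1,1
2,1,1,2
t=5: 1,0,2,0
3,0,1,3
2,1,1,1
2,1,1,2
t=6: 1,0,2,1
3,0,2,0
2,1,1,2
2,1,1,2
t=7: 1,0,2,1
3,0,2,1
2,1,1,2
2,1,1,2
t=8: 1,0,2,1
3,0,2,2
2,1,1,2
2,1,1,2
t=9: 1,0,2,1
3,0,2,3
2,1,1,2
2,1,1,2
t=10: 1,0,2,2
3,0,3,0
2,1,1,3
2,1,1,2
t=11: 1,0,2,2
3,0,3,1
2,1,1,3
2,1,1,2
t=12: 1,0,2,2
3,0,3,2
2,1,1,3
2,1,1,2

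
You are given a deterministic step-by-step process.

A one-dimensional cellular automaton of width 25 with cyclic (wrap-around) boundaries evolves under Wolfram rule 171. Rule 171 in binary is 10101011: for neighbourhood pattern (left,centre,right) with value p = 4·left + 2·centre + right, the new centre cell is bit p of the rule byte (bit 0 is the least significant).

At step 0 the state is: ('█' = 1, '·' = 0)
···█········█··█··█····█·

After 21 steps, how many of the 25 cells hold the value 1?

15

t=0: ···█········█··█··█····█·
t=1: ███··███████··█··█··███··
t=2: ██··███████··█··█··███··█
t=3: █··███████··█··█··███··██
t=4: ··███████··█··█··███··███
t=5: ·███████··█··█··███··███·
t=6: ███████··█··█··███··███··
t=7: ██████··█··█··███··███··█
t=8: █████··█··█··███··███··██
t=9: ████··█··█··███··███··███
t=10: ███··█··█··███··███··████
t=11: ██··█··█··███··███··█████
t=12: █··█··█··███··███··██████
t=13: ··█··█··███··███··███████
t=14: ·█··█··███··███··███████·
t=15: █··█··███··███··███████··
t=16: ··█··███··███··███████··█
t=17: ·█··███··███··███████··█·
t=18: █··███··███··███████··█··
t=19: ··███··███··███████··█··█
t=20: ·███··███··███████··█··█·
t=21: ███··███··███████··█··█··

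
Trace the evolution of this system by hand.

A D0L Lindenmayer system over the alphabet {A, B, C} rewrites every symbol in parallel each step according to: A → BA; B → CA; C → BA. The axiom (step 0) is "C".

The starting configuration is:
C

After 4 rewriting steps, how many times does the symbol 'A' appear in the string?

gen 0: C
gen 1: BA
gen 2: CABA
gen 3: BABACABA
gen 4: CABACABABABACABA

8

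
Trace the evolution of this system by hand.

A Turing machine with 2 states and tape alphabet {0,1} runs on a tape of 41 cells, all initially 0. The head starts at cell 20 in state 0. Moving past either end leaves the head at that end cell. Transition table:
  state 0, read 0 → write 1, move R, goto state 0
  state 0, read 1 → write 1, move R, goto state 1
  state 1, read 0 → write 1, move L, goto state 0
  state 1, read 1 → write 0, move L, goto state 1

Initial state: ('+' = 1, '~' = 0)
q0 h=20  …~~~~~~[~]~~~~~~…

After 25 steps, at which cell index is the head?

37

k=0  q0 h=20  …~~~~~~[~]~~~~~~…
k=1  q0 h=21  …~~~~~+[~]~~~~~~…
k=2  q0 h=22  …~~~~++[~]~~~~~~…
k=3  q0 h=23  …~~~+++[~]~~~~~~…
k=4  q0 h=24  …~~++++[~]~~~~~~…
k=5  q0 h=25  …~+++++[~]~~~~~~…
k=6  q0 h=26  …++++++[~]~~~~~~…
k=7  q0 h=27  …++++++[~]~~~~~~…
k=8  q0 h=28  …++++++[~]~~~~~~…
k=9  q0 h=29  …++++++[~]~~~~~~…
k=10  q0 h=30  …++++++[~]~~~~~~…
k=11  q0 h=31  …++++++[~]~~~~~~…
k=12  q0 h=32  …++++++[~]~~~~~~…
k=13  q0 h=33  …++++++[~]~~~~~~…
k=14  q0 h=34  …++++++[~]~~~~~~|
k=15  q0 h=35  …++++++[~]~~~~~|
k=16  q0 h=36  …++++++[~]~~~~|
k=17  q0 h=37  …++++++[~]~~~|
k=18  q0 h=38  …++++++[~]~~|
k=19  q0 h=39  …++++++[~]~|
k=20  q0 h=40  …++++++[~]|
k=21  q0 h=40  …++++++[+]|
k=22  q1 h=40  …++++++[+]|
k=23  q1 h=39  …++++++[+]~|
k=24  q1 h=38  …++++++[+]~~|
k=25  q1 h=37  …++++++[+]~~~|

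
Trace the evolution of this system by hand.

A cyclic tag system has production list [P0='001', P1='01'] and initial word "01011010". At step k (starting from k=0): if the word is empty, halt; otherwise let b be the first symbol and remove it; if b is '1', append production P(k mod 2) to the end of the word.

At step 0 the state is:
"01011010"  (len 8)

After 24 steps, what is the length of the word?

7

k=0  "01011010"  (len 8)
k=1  "1011010"  (len 7)
k=2  "01101001"  (len 8)
k=3  "1101001"  (len 7)
k=4  "10100101"  (len 8)
k=5  "0100101001"  (len 10)
k=6  "100101001"  (len 9)
k=7  "00101001001"  (len 11)
k=8  "0101001001"  (len 10)
k=9  "101001001"  (len 9)
k=10  "0100100101"  (len 10)
k=11  "100100101"  (len 9)
k=12  "0010010101"  (len 10)
k=13  "010010101"  (len 9)
k=14  "10010101"  (len 8)
k=15  "0010101001"  (len 10)
k=16  "010101001"  (len 9)
k=17  "10101001"  (len 8)
k=18  "010100101"  (len 9)
k=19  "10100101"  (len 8)
k=20  "010010101"  (len 9)
k=21  "10010101"  (len 8)
k=22  "001010101"  (len 9)
k=23  "01010101"  (len 8)
k=24  "1010101"  (len 7)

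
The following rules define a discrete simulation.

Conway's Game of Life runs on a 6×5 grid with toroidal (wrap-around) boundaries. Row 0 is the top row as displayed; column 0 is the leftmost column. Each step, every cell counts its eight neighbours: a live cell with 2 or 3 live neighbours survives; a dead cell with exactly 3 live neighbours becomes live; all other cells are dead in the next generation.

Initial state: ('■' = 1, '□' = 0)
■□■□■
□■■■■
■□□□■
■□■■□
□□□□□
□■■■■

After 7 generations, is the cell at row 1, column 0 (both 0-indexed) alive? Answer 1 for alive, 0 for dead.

1

k=0  ■□■□■
□■■■■
■□□□■
■□■■□
□□□□□
□■■■■
k=1  □□□□□
□□■□□
□□□□□
■■□■□
■□□□□
□■■□■
k=2  □■■■□
□□□□□
□■■□□
■■□□■
□□□■□
■■□□□
k=3  ■■■□□
□□□■□
□■■□□
■■□■■
□□■□□
■■□■■
k=4  □□□□□
■□□■□
□■□□□
■□□■■
□□□□□
□□□■■
k=5  □□□■□
□□□□□
□■■■□
■□□□■
■□□□□
□□□□□
k=6  □□□□□
□□□■□
■■■■■
■□■■■
■□□□■
□□□□□
k=7  □□□□□
■■□■□
□□□□□
□□□□□
■■□□□
□□□□□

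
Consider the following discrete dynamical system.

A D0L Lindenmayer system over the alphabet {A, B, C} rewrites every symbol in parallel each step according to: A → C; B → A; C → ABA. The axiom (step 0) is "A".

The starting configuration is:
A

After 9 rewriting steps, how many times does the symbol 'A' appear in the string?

[0] A
[1] C
[2] ABA
[3] CAC
[4] ABACABA
[5] CACABACAC
[6] ABACABACACABACABA
[7] CACABACACABACABACACABACAC
[8] ABACABACACABACABACACABACACABACABACACABACABA
[9] CACABACACABACABACACABACACABACABACACABACABACACABACACABACABACACABACAC

33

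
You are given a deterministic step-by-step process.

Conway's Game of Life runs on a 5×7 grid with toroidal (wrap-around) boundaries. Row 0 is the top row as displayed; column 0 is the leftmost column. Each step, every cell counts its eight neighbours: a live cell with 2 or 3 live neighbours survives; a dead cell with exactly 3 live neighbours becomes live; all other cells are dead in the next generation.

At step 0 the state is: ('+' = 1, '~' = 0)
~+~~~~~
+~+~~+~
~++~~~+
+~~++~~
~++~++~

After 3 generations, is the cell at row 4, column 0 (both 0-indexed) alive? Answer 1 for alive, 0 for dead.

t=0: ~+~~~~~
+~+~~+~
~++~~~+
+~~++~~
~++~++~
t=1: +~~++++
+~+~~~+
~~+~+++
+~~~+~+
+++~++~
t=2: ~~~~~~~
~~+~~~~
~~~~+~~
~~+~~~~
~~+~~~~
t=3: ~~~~~~~
~~~~~~~
~~~+~~~
~~~+~~~
~~~~~~~

0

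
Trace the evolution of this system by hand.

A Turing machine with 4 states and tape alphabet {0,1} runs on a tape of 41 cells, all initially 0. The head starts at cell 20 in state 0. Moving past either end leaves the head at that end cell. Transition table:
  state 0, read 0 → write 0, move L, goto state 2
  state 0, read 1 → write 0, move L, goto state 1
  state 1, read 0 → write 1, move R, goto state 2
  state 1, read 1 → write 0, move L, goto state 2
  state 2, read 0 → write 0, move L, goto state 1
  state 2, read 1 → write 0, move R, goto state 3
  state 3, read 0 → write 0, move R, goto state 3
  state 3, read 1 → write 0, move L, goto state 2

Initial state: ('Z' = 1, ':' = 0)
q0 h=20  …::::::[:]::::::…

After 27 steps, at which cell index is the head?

0) q0 h=20  …::::::[:]::::::…
1) q2 h=19  …::::::[:]::::::…
2) q1 h=18  …::::::[:]::::::…
3) q2 h=19  …:::::Z[:]::::::…
4) q1 h=18  …::::::[Z]::::::…
5) q2 h=17  …::::::[:]::::::…
6) q1 h=16  …::::::[:]::::::…
7) q2 h=17  …:::::Z[:]::::::…
8) q1 h=16  …::::::[Z]::::::…
9) q2 h=15  …::::::[:]::::::…
10) q1 h=14  …::::::[:]::::::…
11) q2 h=15  …:::::Z[:]::::::…
12) q1 h=14  …::::::[Z]::::::…
13) q2 h=13  …::::::[:]::::::…
14) q1 h=12  …::::::[:]::::::…
15) q2 h=13  …:::::Z[:]::::::…
16) q1 h=12  …::::::[Z]::::::…
17) q2 h=11  …::::::[:]::::::…
18) q1 h=10  …::::::[:]::::::…
19) q2 h=11  …:::::Z[:]::::::…
20) q1 h=10  …::::::[Z]::::::…
21) q2 h= 9  …::::::[:]::::::…
22) q1 h= 8  …::::::[:]::::::…
23) q2 h= 9  …:::::Z[:]::::::…
24) q1 h= 8  …::::::[Z]::::::…
25) q2 h= 7  …::::::[:]::::::…
26) q1 h= 6  |::::::[:]::::::…
27) q2 h= 7  …:::::Z[:]::::::…

7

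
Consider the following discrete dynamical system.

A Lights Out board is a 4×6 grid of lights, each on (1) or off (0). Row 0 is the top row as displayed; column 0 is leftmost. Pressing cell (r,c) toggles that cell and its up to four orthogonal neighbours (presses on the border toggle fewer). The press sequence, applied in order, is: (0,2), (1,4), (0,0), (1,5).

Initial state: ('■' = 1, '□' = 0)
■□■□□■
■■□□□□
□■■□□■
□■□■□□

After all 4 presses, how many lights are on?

10

k=0  ■□■□□■
■■□□□□
□■■□□■
□■□■□□
k=1  ■■□■□■
■■■□□□
□■■□□■
□■□■□□
k=2  ■■□■■■
■■■■■■
□■■□■■
□■□■□□
k=3  □□□■■■
□■■■■■
□■■□■■
□■□■□□
k=4  □□□■■□
□■■■□□
□■■□■□
□■□■□□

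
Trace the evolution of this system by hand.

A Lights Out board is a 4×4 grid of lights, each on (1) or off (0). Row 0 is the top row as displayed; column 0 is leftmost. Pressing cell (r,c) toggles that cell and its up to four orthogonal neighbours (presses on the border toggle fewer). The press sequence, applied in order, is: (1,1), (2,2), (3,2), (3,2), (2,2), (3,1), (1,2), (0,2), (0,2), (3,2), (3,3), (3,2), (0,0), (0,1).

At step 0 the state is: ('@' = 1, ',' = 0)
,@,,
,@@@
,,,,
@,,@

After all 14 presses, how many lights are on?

gen 0: ,@,,
,@@@
,,,,
@,,@
gen 1: ,,,,
@,,@
,@,,
@,,@
gen 2: ,,,,
@,@@
,,@@
@,@@
gen 3: ,,,,
@,@@
,,,@
@@,,
gen 4: ,,,,
@,@@
,,@@
@,@@
gen 5: ,,,,
@,,@
,@,,
@,,@
gen 6: ,,,,
@,,@
,,,,
,@@@
gen 7: ,,@,
@@@,
,,@,
,@@@
gen 8: ,@,@
@@,,
,,@,
,@@@
gen 9: ,,@,
@@@,
,,@,
,@@@
gen 10: ,,@,
@@@,
,,,,
,,,,
gen 11: ,,@,
@@@,
,,,@
,,@@
gen 12: ,,@,
@@@,
,,@@
,@,,
gen 13: @@@,
,@@,
,,@@
,@,,
gen 14: ,,,,
,,@,
,,@@
,@,,

4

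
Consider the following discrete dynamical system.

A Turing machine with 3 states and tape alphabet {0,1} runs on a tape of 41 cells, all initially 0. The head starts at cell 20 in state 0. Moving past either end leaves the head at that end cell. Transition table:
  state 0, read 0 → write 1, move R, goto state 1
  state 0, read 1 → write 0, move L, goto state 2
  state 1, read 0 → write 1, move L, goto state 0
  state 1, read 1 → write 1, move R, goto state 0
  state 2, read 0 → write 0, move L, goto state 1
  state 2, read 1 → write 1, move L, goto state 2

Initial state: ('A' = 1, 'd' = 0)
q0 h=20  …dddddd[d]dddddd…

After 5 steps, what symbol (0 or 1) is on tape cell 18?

1

k=0  q0 h=20  …dddddd[d]dddddd…
k=1  q1 h=21  …dddddA[d]dddddd…
k=2  q0 h=20  …dddddd[A]Addddd…
k=3  q2 h=19  …dddddd[d]dAdddd…
k=4  q1 h=18  …dddddd[d]ddAddd…
k=5  q0 h=17  …dddddd[d]AddAdd…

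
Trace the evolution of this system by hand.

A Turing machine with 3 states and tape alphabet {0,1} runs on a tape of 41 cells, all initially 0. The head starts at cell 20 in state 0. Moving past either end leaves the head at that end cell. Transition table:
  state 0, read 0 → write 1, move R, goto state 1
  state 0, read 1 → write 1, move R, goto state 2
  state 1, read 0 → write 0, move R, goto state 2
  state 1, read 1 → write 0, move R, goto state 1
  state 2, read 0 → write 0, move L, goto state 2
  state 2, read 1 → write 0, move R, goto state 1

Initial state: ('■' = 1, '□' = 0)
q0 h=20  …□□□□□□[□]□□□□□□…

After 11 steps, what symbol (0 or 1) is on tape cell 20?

0

[0] q0 h=20  …□□□□□□[□]□□□□□□…
[1] q1 h=21  …□□□□□■[□]□□□□□□…
[2] q2 h=22  …□□□□■□[□]□□□□□□…
[3] q2 h=21  …□□□□□■[□]□□□□□□…
[4] q2 h=20  …□□□□□□[■]□□□□□□…
[5] q1 h=21  …□□□□□□[□]□□□□□□…
[6] q2 h=22  …□□□□□□[□]□□□□□□…
[7] q2 h=21  …□□□□□□[□]□□□□□□…
[8] q2 h=20  …□□□□□□[□]□□□□□□…
[9] q2 h=19  …□□□□□□[□]□□□□□□…
[10] q2 h=18  …□□□□□□[□]□□□□□□…
[11] q2 h=17  …□□□□□□[□]□□□□□□…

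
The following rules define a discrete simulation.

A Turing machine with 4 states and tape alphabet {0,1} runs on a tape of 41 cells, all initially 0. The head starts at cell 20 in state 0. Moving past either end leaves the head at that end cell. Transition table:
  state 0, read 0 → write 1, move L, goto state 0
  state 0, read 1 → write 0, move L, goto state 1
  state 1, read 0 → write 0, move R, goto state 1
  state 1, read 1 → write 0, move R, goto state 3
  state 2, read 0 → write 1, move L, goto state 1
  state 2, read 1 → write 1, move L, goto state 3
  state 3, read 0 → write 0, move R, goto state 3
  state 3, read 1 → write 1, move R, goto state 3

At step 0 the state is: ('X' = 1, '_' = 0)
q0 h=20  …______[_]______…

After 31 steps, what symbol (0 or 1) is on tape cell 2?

gen 0: q0 h=20  …______[_]______…
gen 1: q0 h=19  …______[_]X_____…
gen 2: q0 h=18  …______[_]XX____…
gen 3: q0 h=17  …______[_]XXX___…
gen 4: q0 h=16  …______[_]XXXX__…
gen 5: q0 h=15  …______[_]XXXXX_…
gen 6: q0 h=14  …______[_]XXXXXX…
gen 7: q0 h=13  …______[_]XXXXXX…
gen 8: q0 h=12  …______[_]XXXXXX…
gen 9: q0 h=11  …______[_]XXXXXX…
gen 10: q0 h=10  …______[_]XXXXXX…
gen 11: q0 h= 9  …______[_]XXXXXX…
gen 12: q0 h= 8  …______[_]XXXXXX…
gen 13: q0 h= 7  …______[_]XXXXXX…
gen 14: q0 h= 6  |______[_]XXXXXX…
gen 15: q0 h= 5  |_____[_]XXXXXX…
gen 16: q0 h= 4  |____[_]XXXXXX…
gen 17: q0 h= 3  |___[_]XXXXXX…
gen 18: q0 h= 2  |__[_]XXXXXX…
gen 19: q0 h= 1  |_[_]XXXXXX…
gen 20: q0 h= 0  |[_]XXXXXX…
gen 21: q0 h= 0  |[X]XXXXXX…
gen 22: q1 h= 0  |[_]XXXXXX…
gen 23: q1 h= 1  |_[X]XXXXXX…
gen 24: q3 h= 2  |__[X]XXXXXX…
gen 25: q3 h= 3  |__X[X]XXXXXX…
gen 26: q3 h= 4  |__XX[X]XXXXXX…
gen 27: q3 h= 5  |__XXX[X]XXXXXX…
gen 28: q3 h= 6  |__XXXX[X]XXXXXX…
gen 29: q3 h= 7  …_XXXXX[X]XXXXXX…
gen 30: q3 h= 8  …XXXXXX[X]XXXXXX…
gen 31: q3 h= 9  …XXXXXX[X]XXXXXX…

1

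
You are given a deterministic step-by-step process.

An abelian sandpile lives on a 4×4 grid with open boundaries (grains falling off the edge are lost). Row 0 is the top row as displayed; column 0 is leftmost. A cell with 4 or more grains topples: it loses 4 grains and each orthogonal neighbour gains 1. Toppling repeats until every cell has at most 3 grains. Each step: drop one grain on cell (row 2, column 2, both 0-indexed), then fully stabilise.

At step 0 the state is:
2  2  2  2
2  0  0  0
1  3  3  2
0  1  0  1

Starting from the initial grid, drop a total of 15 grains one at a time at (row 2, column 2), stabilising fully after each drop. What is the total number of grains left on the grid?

33

gen 0: 2  2  2  2
2  0  0  0
1  3  3  2
0  1  0  1
gen 1: 2  2  2  2
2  1  1  0
2  0  1  3
0  2  1  1
gen 2: 2  2  2  2
2  1  1  0
2  0  2  3
0  2  1  1
gen 3: 2  2  2  2
2  1  1  0
2  0  3  3
0  2  1  1
gen 4: 2  2  2  2
2  1  2  1
2  1  1  0
0  2  2  2
gen 5: 2  2  2  2
2  1  2  1
2  1  2  0
0  2  2  2
gen 6: 2  2  2  2
2  1  2  1
2  1  3  0
0  2  2  2
gen 7: 2  2  2  2
2  1  3  1
2  2  0  1
0  2  3  2
gen 8: 2  2  2  2
2  1  3  1
2  2  1  1
0  2  3  2
gen 9: 2  2  2  2
2  1  3  1
2  2  2  1
0  2  3  2
gen 10: 2  2  2  2
2  1  3  1
2  2  3  1
0  2  3  2
gen 11: 2  2  3  2
2  2  0  2
2  3  2  2
0  3  0  3
gen 12: 2  2  3  2
2  2  0  2
2  3  3  2
0  3  0  3
gen 13: 2  2  3  2
2  3  1  2
3  1  1  3
1  0  2  3
gen 14: 2  2  3  2
2  3  1  2
3  1  2  3
1  0  2  3
gen 15: 2  2  3  2
2  3  1  2
3  1  3  3
1  0  2  3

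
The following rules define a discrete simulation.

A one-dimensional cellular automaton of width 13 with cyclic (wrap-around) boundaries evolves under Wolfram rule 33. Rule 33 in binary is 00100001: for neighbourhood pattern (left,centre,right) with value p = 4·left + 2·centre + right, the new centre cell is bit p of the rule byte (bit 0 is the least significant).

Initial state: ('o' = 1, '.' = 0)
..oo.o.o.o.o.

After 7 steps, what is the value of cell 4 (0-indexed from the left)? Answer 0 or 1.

t=0: ..oo.o.o.o.o.
t=1: o...o.o.o.o..
t=2: ..o..o.o.o...
t=3: o.....o.o..oo
t=4: ..ooo..o.....
t=5: o........oooo
t=6: ..oooooo.....
t=7: o........oooo

0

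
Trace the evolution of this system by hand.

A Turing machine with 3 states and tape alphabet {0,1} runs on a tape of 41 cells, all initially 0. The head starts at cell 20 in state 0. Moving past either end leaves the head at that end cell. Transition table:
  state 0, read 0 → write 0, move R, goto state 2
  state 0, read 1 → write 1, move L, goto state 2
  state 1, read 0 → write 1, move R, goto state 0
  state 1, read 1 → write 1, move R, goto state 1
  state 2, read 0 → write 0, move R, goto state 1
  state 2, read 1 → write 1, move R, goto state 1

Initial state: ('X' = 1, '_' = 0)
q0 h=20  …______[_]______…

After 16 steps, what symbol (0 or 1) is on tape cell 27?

gen 0: q0 h=20  …______[_]______…
gen 1: q2 h=21  …______[_]______…
gen 2: q1 h=22  …______[_]______…
gen 3: q0 h=23  …_____X[_]______…
gen 4: q2 h=24  …____X_[_]______…
gen 5: q1 h=25  …___X__[_]______…
gen 6: q0 h=26  …__X__X[_]______…
gen 7: q2 h=27  …_X__X_[_]______…
gen 8: q1 h=28  …X__X__[_]______…
gen 9: q0 h=29  …__X__X[_]______…
gen 10: q2 h=30  …_X__X_[_]______…
gen 11: q1 h=31  …X__X__[_]______…
gen 12: q0 h=32  …__X__X[_]______…
gen 13: q2 h=33  …_X__X_[_]______…
gen 14: q1 h=34  …X__X__[_]______|
gen 15: q0 h=35  …__X__X[_]_____|
gen 16: q2 h=36  …_X__X_[_]____|

0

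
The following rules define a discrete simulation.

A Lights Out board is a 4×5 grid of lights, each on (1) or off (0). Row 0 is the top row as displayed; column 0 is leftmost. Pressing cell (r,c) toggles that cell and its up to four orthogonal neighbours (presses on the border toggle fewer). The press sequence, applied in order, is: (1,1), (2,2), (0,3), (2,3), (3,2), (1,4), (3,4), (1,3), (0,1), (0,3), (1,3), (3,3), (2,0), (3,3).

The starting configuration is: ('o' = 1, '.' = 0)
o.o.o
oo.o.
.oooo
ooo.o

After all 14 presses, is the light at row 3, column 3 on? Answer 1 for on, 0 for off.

1

k=0  o.o.o
oo.o.
.oooo
ooo.o
k=1  ooo.o
..oo.
..ooo
ooo.o
k=2  ooo.o
...o.
.o..o
oo..o
k=3  oo.o.
.....
.o..o
oo..o
k=4  oo.o.
...o.
.ooo.
oo.oo
k=5  oo.o.
...o.
.o.o.
o.o.o
k=6  oo.oo
....o
.o.oo
o.o.o
k=7  oo.oo
....o
.o.o.
o.oo.
k=8  oo..o
..oo.
.o...
o.oo.
k=9  ..o.o
.ooo.
.o...
o.oo.
k=10  ...o.
.oo..
.o...
o.oo.
k=11  .....
.o.oo
.o.o.
o.oo.
k=12  .....
.o.oo
.o...
o...o
k=13  .....
oo.oo
o....
....o
k=14  .....
oo.oo
o..o.
..oo.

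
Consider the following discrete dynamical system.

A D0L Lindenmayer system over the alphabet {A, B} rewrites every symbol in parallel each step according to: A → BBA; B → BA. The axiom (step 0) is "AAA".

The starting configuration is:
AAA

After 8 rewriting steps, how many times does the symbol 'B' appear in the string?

step 0: AAA
step 1: BBABBABBA
step 2: BABABBABABABBABABABBA
step 3: BABBABABBABABABBABABBABABBABABABBABABBABABBABABABBA
step 4: BABBABABABBABABBABABABBABABBABABBABABABBABABBABABABBABABBA…BABBABABBABABABBABABBABABABBABABBABABABBABABBABABBABABABBA  (len 123)
step 5: BABBABABABBABABBABABBABABABBABABBABABABBABABBABABBABABABBA…BABBABABBABABABBABABBABABABBABABBABABABBABABBABABBABABABBA  (len 297)
step 6: BABBABABABBABABBABABBABABABBABABBABABABBABABBABABABBABABBA…BABBABABBABABABBABABBABABABBABABBABABABBABABBABABBABABABBA  (len 717)
step 7: BABBABABABBABABBABABBABABABBABABBABABABBABABBABABABBABABBA…BABBABABBABABABBABABBABABABBABABBABABABBABABBABABBABABABBA  (len 1731)
step 8: BABBABABABBABABBABABBABABABBABABBABABABBABABBABABABBABABBA…BABBABABBABABABBABABBABABABBABABBABABABBABABBABABBABABABBA  (len 4179)

2448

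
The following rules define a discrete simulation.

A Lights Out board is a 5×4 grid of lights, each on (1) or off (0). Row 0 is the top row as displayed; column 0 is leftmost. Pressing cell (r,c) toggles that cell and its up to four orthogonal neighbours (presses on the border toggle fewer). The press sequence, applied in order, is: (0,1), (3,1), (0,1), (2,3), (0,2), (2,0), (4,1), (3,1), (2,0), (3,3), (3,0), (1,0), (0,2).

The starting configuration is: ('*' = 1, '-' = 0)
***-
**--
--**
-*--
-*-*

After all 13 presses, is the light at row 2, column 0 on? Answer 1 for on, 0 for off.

0) ***-
**--
--**
-*--
-*-*
1) ----
*---
--**
-*--
-*-*
2) ----
*---
-***
*-*-
---*
3) ***-
**--
-***
*-*-
---*
4) ***-
**-*
-*--
*-**
---*
5) *--*
****
-*--
*-**
---*
6) *--*
-***
*---
--**
---*
7) *--*
-***
*---
-***
****
8) *--*
-***
**--
*--*
*-**
9) *--*
****
----
---*
*-**
10) *--*
****
---*
--*-
*-*-
11) *--*
****
*--*
***-
--*-
12) ---*
--**
---*
***-
--*-
13) -**-
---*
---*
***-
--*-

0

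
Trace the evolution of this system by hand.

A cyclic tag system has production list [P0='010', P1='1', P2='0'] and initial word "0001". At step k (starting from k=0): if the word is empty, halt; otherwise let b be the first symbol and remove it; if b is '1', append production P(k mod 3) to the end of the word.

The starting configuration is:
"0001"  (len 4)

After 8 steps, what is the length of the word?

0

[0] "0001"  (len 4)
[1] "001"  (len 3)
[2] "01"  (len 2)
[3] "1"  (len 1)
[4] "010"  (len 3)
[5] "10"  (len 2)
[6] "00"  (len 2)
[7] "0"  (len 1)
[8] (halted — word empty)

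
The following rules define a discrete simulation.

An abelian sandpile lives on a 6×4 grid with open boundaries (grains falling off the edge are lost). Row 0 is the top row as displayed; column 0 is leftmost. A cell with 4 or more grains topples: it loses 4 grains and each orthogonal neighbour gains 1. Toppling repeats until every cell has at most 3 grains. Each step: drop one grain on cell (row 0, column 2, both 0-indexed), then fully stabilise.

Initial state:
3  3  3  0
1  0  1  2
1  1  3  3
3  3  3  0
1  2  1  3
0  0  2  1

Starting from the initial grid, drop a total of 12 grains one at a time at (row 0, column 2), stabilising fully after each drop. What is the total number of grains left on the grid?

39

step 0: 3  3  3  0
1  0  1  2
1  1  3  3
3  3  3  0
1  2  1  3
0  0  2  1
step 1: 0  1  1  1
2  1  2  2
1  1  3  3
3  3  3  0
1  2  1  3
0  0  2  1
step 2: 0  1  2  1
2  1  2  2
1  1  3  3
3  3  3  0
1  2  1  3
0  0  2  1
step 3: 0  1  3  1
2  1  2  2
1  1  3  3
3  3  3  0
1  2  1  3
0  0  2  1
step 4: 0  2  0  2
2  1  3  2
1  1  3  3
3  3  3  0
1  2  1  3
0  0  2  1
step 5: 0  2  1  2
2  1  3  2
1  1  3  3
3  3  3  0
1  2  1  3
0  0  2  1
step 6: 0  2  2  2
2  1  3  2
1  1  3  3
3  3  3  0
1  2  1  3
0  0  2  1
step 7: 0  2  3  2
2  1  3  2
1  1  3  3
3  3  3  0
1  2  1  3
0  0  2  1
step 8: 0  3  2  0
2  2  2  1
2  3  2  1
0  1  1  2
2  3  2  3
0  0  2  1
step 9: 0  3  3  0
2  2  2  1
2  3  2  1
0  1  1  2
2  3  2  3
0  0  2  1
step 10: 1  0  1  1
2  3  3  1
2  3  2  1
0  1  1  2
2  3  2  3
0  0  2  1
step 11: 1  0  2  1
2  3  3  1
2  3  2  1
0  1  1  2
2  3  2  3
0  0  2  1
step 12: 1  0  3  1
2  3  3  1
2  3  2  1
0  1  1  2
2  3  2  3
0  0  2  1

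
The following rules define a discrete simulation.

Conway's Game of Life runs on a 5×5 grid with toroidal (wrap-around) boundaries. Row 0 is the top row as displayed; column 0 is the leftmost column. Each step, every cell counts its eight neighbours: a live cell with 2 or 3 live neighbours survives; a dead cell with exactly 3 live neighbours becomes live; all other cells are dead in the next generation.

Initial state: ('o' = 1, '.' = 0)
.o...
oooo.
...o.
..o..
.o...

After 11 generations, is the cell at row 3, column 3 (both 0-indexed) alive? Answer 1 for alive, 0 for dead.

t=0: .o...
oooo.
...o.
..o..
.o...
t=1: .....
oo.oo
...oo
..o..
.oo..
t=2: ...oo
o.oo.
.o...
.oo..
.oo..
t=3: o...o
oooo.
o..o.
o....
oo...
t=4: ...o.
..oo.
o..o.
o....
.o...
t=5: ...o.
..oo.
.ooo.
oo..o
.....
t=6: ..oo.
.o..o
.....
oo.oo
o...o
t=7: .ooo.
..oo.
.ooo.
.o.o.
.....
t=8: .o.o.
....o
.o..o
.o.o.
.o.o.
t=9: o..oo
..ooo
..ooo
.o.oo
oo.oo
t=10: .....
.o...
.o...
.o...
.o...
t=11: .....
.....
ooo..
ooo..
.....

0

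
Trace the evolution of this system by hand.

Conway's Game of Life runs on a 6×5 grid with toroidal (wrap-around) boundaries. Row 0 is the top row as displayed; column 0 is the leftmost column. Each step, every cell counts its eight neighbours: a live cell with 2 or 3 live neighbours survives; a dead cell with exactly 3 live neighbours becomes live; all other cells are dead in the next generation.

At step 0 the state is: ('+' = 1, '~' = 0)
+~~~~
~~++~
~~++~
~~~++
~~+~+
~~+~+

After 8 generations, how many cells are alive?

6

0) +~~~~
~~++~
~~++~
~~~++
~~+~+
~~+~+
1) ~++~+
~++++
~~~~~
~~~~+
+~+~+
++~~+
2) ~~~~~
~+~~+
+~+~+
+~~++
~~~~~
~~~~~
3) ~~~~~
~+~++
~~+~~
++~+~
~~~~+
~~~~~
4) ~~~~~
~~++~
~~~~~
+++++
+~~~+
~~~~~
5) ~~~~~
~~~~~
+~~~~
~+++~
~~+~~
~~~~~
6) ~~~~~
~~~~~
~++~~
~+++~
~+++~
~~~~~
7) ~~~~~
~~~~~
~+~+~
+~~~~
~+~+~
~~+~~
8) ~~~~~
~~~~~
~~~~~
++~~+
~++~~
~~+~~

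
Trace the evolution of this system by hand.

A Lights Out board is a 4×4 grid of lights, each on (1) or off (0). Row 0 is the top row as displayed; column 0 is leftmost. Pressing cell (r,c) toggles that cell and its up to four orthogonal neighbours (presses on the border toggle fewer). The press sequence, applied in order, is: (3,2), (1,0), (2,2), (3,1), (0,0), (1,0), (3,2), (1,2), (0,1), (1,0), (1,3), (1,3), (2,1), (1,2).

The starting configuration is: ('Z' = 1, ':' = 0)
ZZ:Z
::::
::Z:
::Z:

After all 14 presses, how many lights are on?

10

gen 0: ZZ:Z
::::
::Z:
::Z:
gen 1: ZZ:Z
::::
::::
:Z:Z
gen 2: :Z:Z
ZZ::
Z:::
:Z:Z
gen 3: :Z:Z
ZZZ:
ZZZZ
:ZZZ
gen 4: :Z:Z
ZZZ:
Z:ZZ
Z::Z
gen 5: Z::Z
:ZZ:
Z:ZZ
Z::Z
gen 6: :::Z
Z:Z:
::ZZ
Z::Z
gen 7: :::Z
Z:Z:
:::Z
ZZZ:
gen 8: ::ZZ
ZZ:Z
::ZZ
ZZZ:
gen 9: ZZ:Z
Z::Z
::ZZ
ZZZ:
gen 10: :Z:Z
:Z:Z
Z:ZZ
ZZZ:
gen 11: :Z::
:ZZ:
Z:Z:
ZZZ:
gen 12: :Z:Z
:Z:Z
Z:ZZ
ZZZ:
gen 13: :Z:Z
:::Z
:Z:Z
Z:Z:
gen 14: :ZZZ
:ZZ:
:ZZZ
Z:Z:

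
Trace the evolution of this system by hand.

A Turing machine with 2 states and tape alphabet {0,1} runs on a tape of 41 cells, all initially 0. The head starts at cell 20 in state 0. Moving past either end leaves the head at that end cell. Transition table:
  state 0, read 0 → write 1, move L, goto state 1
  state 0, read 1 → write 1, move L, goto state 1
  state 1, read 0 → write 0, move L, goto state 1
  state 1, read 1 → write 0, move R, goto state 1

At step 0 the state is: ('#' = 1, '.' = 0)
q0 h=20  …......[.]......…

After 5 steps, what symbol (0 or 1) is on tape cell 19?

0

[0] q0 h=20  …......[.]......…
[1] q1 h=19  …......[.]#.....…
[2] q1 h=18  …......[.].#....…
[3] q1 h=17  …......[.]..#...…
[4] q1 h=16  …......[.]...#..…
[5] q1 h=15  …......[.]....#.…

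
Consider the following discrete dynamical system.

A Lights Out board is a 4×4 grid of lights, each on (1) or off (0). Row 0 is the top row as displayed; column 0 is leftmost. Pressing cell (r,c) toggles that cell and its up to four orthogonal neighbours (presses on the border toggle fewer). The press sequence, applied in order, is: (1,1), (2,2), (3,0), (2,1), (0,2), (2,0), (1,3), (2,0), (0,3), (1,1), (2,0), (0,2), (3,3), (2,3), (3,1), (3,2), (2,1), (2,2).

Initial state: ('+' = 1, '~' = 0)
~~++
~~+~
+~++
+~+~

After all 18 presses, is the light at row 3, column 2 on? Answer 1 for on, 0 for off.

0

k=0  ~~++
~~+~
+~++
+~+~
k=1  ~+++
++~~
++++
+~+~
k=2  ~+++
+++~
+~~~
+~~~
k=3  ~+++
+++~
~~~~
~+~~
k=4  ~+++
+~+~
+++~
~~~~
k=5  ~~~~
+~~~
+++~
~~~~
k=6  ~~~~
~~~~
~~+~
+~~~
k=7  ~~~+
~~++
~~++
+~~~
k=8  ~~~+
+~++
++++
~~~~
k=9  ~~+~
+~+~
++++
~~~~
k=10  ~++~
~+~~
+~++
~~~~
k=11  ~++~
++~~
~+++
+~~~
k=12  ~~~+
+++~
~+++
+~~~
k=13  ~~~+
+++~
~++~
+~++
k=14  ~~~+
++++
~+~+
+~+~
k=15  ~~~+
++++
~~~+
~+~~
k=16  ~~~+
++++
~~++
~~++
k=17  ~~~+
+~++
++~+
~+++
k=18  ~~~+
+~~+
+~+~
~+~+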